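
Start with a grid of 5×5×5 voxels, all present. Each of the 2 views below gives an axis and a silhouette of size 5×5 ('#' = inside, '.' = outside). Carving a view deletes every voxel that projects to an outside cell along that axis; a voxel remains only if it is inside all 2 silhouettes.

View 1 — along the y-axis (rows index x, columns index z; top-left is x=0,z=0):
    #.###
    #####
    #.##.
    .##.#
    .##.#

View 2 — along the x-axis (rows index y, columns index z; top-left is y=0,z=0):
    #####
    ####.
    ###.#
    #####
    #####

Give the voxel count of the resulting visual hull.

initial block: 5^3 = 125
  1. axis=1 (XZ plane), |mask|=18  ⇒  voxels=90
  2. axis=0 (YZ plane), |mask|=23  ⇒  voxels=83

remaining voxels: 83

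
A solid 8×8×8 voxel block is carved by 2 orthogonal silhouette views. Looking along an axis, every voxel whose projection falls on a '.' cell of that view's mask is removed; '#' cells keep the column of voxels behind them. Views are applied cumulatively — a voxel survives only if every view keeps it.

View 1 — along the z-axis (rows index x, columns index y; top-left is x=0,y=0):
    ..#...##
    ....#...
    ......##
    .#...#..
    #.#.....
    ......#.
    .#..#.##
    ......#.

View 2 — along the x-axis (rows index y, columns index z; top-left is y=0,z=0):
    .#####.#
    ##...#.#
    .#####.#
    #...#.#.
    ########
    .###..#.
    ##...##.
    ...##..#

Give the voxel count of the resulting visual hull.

initial block: 8^3 = 512
after view 1 [z-axis, 16 of 64 cells solid] → remaining = 128
after view 2 [x-axis, 38 of 64 cells solid] → remaining = 75

75 voxels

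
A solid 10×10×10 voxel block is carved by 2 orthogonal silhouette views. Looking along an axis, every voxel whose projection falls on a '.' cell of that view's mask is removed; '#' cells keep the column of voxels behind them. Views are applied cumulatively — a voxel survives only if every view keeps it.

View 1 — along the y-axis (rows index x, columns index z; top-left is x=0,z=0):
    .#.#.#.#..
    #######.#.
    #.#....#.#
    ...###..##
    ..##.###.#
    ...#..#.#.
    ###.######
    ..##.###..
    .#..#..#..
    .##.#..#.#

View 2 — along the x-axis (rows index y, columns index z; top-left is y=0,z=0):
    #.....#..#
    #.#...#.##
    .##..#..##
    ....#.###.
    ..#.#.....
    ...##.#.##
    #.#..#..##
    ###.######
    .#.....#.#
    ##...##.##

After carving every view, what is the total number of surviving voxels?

234 voxels

start: 10×10×10 = 1000 voxels
V1 y: intersect with XZ mask (52 set) -- 520 left
V2 x: intersect with YZ mask (47 set) -- 234 left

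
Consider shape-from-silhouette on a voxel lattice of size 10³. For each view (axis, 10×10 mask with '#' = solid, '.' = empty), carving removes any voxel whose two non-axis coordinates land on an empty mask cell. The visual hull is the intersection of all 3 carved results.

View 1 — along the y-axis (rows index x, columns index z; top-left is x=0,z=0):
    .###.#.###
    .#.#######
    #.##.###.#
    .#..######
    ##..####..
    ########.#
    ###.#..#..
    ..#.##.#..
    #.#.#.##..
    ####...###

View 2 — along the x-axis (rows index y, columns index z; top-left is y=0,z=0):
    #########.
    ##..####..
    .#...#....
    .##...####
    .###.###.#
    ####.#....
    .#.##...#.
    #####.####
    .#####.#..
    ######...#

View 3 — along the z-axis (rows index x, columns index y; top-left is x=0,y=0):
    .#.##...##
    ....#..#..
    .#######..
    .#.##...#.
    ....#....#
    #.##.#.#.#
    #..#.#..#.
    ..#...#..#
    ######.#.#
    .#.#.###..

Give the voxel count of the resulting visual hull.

|visual hull| = 192

initial block: 10^3 = 1000
after view 1 [y-axis, 65 of 100 cells solid] → remaining = 650
after view 2 [x-axis, 61 of 100 cells solid] → remaining = 405
after view 3 [z-axis, 46 of 100 cells solid] → remaining = 192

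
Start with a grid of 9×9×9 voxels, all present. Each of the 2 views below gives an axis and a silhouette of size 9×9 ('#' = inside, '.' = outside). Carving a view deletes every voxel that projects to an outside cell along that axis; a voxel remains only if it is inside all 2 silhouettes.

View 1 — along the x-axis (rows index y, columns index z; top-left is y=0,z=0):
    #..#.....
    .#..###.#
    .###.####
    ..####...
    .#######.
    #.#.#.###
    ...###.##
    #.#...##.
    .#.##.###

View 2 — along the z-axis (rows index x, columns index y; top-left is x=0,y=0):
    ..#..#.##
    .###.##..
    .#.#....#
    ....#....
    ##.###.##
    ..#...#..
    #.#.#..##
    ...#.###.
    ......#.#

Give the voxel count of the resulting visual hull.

voxel count = 174

before carving: 729 voxels (9×9×9)
carve view 1 (along x, YZ-mask fill 46/81): 414 voxels remain
carve view 2 (along z, XY-mask fill 33/81): 174 voxels remain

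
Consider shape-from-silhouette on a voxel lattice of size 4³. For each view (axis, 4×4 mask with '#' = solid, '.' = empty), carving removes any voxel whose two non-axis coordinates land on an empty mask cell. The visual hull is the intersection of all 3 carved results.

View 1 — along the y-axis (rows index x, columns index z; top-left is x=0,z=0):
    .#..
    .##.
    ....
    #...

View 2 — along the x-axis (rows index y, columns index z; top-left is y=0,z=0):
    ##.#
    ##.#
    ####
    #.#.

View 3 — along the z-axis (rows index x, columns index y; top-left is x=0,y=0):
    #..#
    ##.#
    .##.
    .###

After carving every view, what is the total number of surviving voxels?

|visual hull| = 7

start: 4×4×4 = 64 voxels
carve view 1 (along y, XZ-mask fill 4/16): 16 voxels remain
carve view 2 (along x, YZ-mask fill 12/16): 12 voxels remain
carve view 3 (along z, XY-mask fill 10/16): 7 voxels remain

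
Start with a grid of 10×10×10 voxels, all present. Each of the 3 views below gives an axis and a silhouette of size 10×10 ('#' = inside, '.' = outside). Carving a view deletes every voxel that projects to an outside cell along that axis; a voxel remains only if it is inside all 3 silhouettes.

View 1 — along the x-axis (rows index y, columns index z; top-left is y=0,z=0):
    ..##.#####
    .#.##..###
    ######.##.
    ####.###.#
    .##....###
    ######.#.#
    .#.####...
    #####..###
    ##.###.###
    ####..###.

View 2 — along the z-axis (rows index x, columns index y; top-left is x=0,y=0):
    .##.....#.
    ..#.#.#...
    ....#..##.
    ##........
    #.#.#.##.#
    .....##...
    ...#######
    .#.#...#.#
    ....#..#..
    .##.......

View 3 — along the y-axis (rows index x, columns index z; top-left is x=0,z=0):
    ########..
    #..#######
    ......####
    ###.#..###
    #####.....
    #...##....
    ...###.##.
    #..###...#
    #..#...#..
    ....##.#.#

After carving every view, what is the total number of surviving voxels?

voxel count = 121

initial block: 10^3 = 1000
  1. axis=0 (YZ plane), |mask|=70  ⇒  voxels=700
  2. axis=2 (XY plane), |mask|=34  ⇒  voxels=232
  3. axis=1 (XZ plane), |mask|=52  ⇒  voxels=121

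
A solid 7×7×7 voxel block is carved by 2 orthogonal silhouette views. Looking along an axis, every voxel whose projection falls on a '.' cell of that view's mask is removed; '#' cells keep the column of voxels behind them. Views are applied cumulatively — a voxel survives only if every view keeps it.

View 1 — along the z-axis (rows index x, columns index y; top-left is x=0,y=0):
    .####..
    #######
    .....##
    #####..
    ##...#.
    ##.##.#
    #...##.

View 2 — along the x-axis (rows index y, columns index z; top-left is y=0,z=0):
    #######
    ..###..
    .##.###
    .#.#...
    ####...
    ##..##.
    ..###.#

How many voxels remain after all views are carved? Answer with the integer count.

before carving: 343 voxels (7×7×7)
  1. axis=2 (XY plane), |mask|=29  ⇒  voxels=203
  2. axis=0 (YZ plane), |mask|=29  ⇒  voxels=121

voxel count = 121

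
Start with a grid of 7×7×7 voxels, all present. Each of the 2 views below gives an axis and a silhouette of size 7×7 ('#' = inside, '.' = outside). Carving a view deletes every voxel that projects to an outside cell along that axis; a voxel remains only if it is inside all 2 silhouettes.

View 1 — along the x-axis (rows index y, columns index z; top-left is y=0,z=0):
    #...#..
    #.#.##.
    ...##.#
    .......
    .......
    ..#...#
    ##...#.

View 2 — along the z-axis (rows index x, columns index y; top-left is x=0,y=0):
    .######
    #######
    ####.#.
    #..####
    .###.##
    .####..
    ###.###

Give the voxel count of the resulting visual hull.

before carving: 343 voxels (7×7×7)
after view 1 [x-axis, 14 of 49 cells solid] → remaining = 98
after view 2 [z-axis, 38 of 49 cells solid] → remaining = 77

voxel count = 77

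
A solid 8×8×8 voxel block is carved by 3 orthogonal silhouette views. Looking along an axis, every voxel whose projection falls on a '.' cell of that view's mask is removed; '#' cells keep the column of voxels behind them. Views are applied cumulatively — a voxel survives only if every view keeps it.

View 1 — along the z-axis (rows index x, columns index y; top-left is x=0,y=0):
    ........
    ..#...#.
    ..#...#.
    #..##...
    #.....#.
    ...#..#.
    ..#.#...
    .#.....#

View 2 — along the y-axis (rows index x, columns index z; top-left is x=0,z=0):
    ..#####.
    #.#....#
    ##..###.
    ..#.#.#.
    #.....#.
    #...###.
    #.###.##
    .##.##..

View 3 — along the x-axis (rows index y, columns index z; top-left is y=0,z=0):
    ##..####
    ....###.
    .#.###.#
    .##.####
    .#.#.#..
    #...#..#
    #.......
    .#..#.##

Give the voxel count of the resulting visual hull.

start: 8×8×8 = 512 voxels
after view 1 [z-axis, 15 of 64 cells solid] → remaining = 120
after view 2 [y-axis, 32 of 64 cells solid] → remaining = 57
after view 3 [x-axis, 31 of 64 cells solid] → remaining = 26

voxel count = 26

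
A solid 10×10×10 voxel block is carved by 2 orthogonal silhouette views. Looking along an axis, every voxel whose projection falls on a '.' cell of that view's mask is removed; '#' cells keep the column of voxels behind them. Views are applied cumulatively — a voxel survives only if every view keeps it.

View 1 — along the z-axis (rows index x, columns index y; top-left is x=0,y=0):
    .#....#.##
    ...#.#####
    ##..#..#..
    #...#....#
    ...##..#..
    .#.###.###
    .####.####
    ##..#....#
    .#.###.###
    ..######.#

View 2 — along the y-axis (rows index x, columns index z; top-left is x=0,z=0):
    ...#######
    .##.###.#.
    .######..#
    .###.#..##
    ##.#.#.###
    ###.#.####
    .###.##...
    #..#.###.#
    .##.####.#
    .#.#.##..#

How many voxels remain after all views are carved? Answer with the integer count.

|visual hull| = 335

full grid |V| = 1000
carve view 1 (along z, XY-mask fill 53/100): 530 voxels remain
carve view 2 (along y, XZ-mask fill 64/100): 335 voxels remain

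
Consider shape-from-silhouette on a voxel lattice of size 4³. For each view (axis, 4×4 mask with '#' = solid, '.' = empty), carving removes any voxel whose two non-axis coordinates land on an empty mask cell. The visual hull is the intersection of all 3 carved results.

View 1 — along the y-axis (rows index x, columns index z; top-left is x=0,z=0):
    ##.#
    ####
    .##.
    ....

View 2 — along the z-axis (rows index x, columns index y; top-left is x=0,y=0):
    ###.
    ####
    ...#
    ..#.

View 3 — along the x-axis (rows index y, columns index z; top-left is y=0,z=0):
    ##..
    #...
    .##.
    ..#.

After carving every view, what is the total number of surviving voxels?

before carving: 64 voxels (4×4×4)
carve view 1 (along y, XZ-mask fill 9/16): 36 voxels remain
carve view 2 (along z, XY-mask fill 9/16): 27 voxels remain
carve view 3 (along x, YZ-mask fill 6/16): 11 voxels remain

11 voxels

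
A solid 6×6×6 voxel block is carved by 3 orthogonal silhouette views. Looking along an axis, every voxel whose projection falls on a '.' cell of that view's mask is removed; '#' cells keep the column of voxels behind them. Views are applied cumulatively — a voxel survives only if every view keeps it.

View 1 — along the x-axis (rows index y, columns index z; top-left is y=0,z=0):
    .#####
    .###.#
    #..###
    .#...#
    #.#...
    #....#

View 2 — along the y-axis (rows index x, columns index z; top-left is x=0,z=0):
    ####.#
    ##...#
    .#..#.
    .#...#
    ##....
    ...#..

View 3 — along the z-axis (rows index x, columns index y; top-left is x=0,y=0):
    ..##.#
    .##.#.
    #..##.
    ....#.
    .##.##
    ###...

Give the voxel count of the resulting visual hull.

|visual hull| = 22

full grid |V| = 216
step 1: project along x, AND mask (19/36) → |grid| = 114
step 2: project along y, AND mask (15/36) → |grid| = 50
step 3: project along z, AND mask (17/36) → |grid| = 22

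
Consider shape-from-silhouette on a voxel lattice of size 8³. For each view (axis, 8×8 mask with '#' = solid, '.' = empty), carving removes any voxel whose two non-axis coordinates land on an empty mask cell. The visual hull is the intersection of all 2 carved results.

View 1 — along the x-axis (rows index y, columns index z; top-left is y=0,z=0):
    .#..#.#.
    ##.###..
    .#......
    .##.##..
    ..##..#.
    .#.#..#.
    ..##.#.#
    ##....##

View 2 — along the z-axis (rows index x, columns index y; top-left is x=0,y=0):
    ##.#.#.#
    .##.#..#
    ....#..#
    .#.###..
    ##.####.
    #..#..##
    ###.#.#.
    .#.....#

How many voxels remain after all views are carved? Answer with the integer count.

full grid |V| = 512
[1] x-view keeps 27 columns → grid now 216
[2] z-view keeps 32 columns → grid now 116

voxel count = 116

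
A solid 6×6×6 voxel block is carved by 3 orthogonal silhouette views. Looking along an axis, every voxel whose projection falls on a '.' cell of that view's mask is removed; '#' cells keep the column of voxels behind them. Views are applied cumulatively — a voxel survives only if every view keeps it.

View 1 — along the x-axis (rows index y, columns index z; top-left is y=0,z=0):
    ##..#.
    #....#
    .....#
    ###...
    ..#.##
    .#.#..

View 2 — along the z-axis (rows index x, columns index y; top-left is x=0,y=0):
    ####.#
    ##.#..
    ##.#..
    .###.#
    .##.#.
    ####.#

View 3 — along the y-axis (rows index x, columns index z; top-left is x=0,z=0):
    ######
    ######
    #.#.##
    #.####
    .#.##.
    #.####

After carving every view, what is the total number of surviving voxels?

remaining voxels: 40

full grid |V| = 216
V1 x: intersect with YZ mask (14 set) -- 84 left
V2 z: intersect with XY mask (23 set) -- 52 left
V3 y: intersect with XZ mask (29 set) -- 40 left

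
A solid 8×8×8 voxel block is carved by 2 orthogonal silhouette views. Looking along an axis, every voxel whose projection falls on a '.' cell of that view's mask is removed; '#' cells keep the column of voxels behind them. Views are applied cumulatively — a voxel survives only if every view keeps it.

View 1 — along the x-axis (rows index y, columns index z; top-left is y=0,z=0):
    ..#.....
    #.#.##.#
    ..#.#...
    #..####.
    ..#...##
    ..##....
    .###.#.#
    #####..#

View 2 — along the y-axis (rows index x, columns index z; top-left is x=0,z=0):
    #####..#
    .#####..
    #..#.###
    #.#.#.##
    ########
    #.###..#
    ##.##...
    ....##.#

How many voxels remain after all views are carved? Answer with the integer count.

full grid |V| = 512
  1. axis=0 (YZ plane), |mask|=29  ⇒  voxels=232
  2. axis=1 (XZ plane), |mask|=41  ⇒  voxels=155

|visual hull| = 155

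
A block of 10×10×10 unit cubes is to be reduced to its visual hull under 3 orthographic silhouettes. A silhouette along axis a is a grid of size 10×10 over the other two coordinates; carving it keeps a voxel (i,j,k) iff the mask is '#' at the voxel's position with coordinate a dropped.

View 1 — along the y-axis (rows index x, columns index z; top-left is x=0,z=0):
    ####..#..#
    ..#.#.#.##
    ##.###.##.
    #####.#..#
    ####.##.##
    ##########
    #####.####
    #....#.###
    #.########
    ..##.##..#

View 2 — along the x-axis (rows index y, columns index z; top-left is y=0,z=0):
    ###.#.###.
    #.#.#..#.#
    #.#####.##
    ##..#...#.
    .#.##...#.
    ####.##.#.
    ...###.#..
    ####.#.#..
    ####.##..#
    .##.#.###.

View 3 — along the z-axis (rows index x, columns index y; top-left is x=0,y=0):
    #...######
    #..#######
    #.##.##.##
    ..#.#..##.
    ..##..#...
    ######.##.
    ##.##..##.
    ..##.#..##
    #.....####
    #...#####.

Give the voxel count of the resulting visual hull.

initial block: 10^3 = 1000
[1] y-view keeps 71 columns → grid now 710
[2] x-view keeps 58 columns → grid now 408
[3] z-view keeps 59 columns → grid now 243

voxel count = 243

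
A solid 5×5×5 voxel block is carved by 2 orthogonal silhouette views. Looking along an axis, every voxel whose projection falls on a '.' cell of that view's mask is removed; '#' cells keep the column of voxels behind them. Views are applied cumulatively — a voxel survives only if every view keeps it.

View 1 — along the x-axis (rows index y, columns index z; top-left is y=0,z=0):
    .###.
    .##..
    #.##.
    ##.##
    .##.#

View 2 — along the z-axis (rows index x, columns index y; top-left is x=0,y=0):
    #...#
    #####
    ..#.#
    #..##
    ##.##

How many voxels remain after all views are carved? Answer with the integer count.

full grid |V| = 125
[1] x-view keeps 15 columns → grid now 75
[2] z-view keeps 16 columns → grid now 49

|visual hull| = 49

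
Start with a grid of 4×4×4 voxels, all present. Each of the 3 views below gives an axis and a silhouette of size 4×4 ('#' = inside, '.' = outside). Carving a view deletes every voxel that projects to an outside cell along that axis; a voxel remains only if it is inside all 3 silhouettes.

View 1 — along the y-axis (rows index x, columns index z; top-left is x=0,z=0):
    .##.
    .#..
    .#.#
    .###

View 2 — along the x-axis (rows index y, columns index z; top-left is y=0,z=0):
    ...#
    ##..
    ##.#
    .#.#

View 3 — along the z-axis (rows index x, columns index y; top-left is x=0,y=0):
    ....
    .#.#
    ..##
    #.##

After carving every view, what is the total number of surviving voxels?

voxel count = 11

start: 4×4×4 = 64 voxels
after view 1 [y-axis, 8 of 16 cells solid] → remaining = 32
after view 2 [x-axis, 8 of 16 cells solid] → remaining = 18
after view 3 [z-axis, 7 of 16 cells solid] → remaining = 11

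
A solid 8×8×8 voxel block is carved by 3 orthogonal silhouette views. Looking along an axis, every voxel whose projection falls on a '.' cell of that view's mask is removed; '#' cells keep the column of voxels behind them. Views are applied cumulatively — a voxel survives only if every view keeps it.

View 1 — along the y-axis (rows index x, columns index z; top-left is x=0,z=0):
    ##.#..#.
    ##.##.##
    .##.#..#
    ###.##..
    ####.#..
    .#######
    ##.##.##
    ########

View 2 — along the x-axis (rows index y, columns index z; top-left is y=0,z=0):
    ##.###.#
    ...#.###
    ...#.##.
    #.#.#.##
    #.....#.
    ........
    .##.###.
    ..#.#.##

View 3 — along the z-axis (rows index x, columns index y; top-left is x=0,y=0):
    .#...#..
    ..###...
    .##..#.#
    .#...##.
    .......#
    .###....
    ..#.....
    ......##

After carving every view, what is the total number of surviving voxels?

voxel count = 42

start: 8×8×8 = 512 voxels
[1] y-view keeps 45 columns → grid now 360
[2] x-view keeps 29 columns → grid now 157
[3] z-view keeps 19 columns → grid now 42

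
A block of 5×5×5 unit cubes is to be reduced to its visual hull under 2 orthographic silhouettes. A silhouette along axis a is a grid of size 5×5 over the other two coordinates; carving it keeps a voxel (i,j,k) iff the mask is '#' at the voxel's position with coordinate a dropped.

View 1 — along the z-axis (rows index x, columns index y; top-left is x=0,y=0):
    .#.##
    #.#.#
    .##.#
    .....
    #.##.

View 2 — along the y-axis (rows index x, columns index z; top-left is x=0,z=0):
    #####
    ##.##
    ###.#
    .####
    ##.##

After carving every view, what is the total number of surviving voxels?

51 voxels

initial block: 5^3 = 125
  1. axis=2 (XY plane), |mask|=12  ⇒  voxels=60
  2. axis=1 (XZ plane), |mask|=21  ⇒  voxels=51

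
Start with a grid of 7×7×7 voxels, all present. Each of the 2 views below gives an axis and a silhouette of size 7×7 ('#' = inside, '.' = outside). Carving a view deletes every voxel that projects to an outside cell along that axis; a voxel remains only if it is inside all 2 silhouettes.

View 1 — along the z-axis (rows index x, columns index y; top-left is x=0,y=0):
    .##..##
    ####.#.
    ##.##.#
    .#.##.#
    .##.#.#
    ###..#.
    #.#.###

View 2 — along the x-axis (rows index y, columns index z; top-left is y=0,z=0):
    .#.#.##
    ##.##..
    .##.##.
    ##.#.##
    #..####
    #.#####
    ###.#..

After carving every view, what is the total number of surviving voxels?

before carving: 343 voxels (7×7×7)
carve view 1 (along z, XY-mask fill 31/49): 217 voxels remain
carve view 2 (along x, YZ-mask fill 32/49): 139 voxels remain

remaining voxels: 139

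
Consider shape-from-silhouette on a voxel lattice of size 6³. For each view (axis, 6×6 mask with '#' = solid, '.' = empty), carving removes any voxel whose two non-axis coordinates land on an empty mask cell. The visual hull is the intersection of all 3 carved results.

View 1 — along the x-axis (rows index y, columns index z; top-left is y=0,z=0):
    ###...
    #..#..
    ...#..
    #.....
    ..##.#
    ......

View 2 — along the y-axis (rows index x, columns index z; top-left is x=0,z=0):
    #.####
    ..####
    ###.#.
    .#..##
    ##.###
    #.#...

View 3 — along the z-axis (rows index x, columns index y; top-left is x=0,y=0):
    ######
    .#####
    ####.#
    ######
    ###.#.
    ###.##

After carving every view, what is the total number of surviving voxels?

before carving: 216 voxels (6×6×6)
after view 1 [x-axis, 10 of 36 cells solid] → remaining = 60
after view 2 [y-axis, 23 of 36 cells solid] → remaining = 36
after view 3 [z-axis, 31 of 36 cells solid] → remaining = 32

|visual hull| = 32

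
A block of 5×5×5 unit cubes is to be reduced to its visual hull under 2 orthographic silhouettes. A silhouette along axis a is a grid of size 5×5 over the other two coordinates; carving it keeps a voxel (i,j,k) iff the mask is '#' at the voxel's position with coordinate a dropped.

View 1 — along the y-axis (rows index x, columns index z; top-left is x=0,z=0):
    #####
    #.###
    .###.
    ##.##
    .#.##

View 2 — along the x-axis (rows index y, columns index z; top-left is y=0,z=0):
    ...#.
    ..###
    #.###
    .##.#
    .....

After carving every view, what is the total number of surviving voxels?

full grid |V| = 125
V1 y: intersect with XZ mask (19 set) -- 95 left
V2 x: intersect with YZ mask (11 set) -- 43 left

43 voxels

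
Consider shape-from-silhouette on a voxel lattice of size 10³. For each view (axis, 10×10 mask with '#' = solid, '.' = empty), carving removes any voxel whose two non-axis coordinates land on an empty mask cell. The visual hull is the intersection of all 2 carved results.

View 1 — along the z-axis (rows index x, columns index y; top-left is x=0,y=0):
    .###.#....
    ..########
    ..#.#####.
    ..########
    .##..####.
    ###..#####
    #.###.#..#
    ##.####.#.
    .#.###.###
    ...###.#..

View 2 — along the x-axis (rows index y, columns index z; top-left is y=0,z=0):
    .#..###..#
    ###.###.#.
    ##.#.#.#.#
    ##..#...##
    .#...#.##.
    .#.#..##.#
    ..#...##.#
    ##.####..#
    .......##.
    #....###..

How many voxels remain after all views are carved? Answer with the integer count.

remaining voxels: 311

initial block: 10^3 = 1000
step 1: project along z, AND mask (64/100) → |grid| = 640
step 2: project along x, AND mask (49/100) → |grid| = 311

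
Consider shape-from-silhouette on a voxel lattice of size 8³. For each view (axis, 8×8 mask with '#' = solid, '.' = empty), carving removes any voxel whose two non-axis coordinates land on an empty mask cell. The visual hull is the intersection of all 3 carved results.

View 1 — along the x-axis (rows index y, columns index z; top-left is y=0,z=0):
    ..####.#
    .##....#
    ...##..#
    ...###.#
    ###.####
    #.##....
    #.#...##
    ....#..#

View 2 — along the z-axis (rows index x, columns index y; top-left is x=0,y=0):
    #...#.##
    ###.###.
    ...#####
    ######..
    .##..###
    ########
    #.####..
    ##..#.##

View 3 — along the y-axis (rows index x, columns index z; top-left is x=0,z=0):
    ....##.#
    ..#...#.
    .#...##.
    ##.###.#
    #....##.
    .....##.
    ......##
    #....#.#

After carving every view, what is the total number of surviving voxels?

|visual hull| = 63

before carving: 512 voxels (8×8×8)
step 1: project along x, AND mask (31/64) → |grid| = 248
step 2: project along z, AND mask (44/64) → |grid| = 177
step 3: project along y, AND mask (24/64) → |grid| = 63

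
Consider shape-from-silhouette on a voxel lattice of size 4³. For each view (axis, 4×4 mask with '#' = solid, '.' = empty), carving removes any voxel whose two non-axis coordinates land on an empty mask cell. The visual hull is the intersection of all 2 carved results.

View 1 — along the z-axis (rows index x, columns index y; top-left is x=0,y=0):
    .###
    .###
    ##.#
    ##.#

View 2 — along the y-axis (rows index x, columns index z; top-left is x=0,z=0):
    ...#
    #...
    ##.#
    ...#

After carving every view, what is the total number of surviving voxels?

initial block: 4^3 = 64
  1. axis=2 (XY plane), |mask|=12  ⇒  voxels=48
  2. axis=1 (XZ plane), |mask|=6  ⇒  voxels=18

18 voxels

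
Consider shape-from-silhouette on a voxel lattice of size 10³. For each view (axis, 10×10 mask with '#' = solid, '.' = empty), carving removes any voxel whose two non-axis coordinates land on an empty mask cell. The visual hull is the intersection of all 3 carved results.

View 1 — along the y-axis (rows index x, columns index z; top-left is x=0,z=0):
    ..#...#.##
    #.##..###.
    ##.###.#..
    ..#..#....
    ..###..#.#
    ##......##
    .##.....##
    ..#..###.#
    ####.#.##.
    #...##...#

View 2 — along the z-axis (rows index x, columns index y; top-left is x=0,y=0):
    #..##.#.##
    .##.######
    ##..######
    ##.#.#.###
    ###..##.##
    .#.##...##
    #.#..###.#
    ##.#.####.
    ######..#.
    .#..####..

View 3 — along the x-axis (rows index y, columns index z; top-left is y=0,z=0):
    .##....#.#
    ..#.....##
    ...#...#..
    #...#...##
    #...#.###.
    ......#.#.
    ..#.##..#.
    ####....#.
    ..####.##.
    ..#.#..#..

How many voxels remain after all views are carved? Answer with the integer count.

start: 10×10×10 = 1000 voxels
after view 1 [y-axis, 47 of 100 cells solid] → remaining = 470
after view 2 [z-axis, 66 of 100 cells solid] → remaining = 317
after view 3 [x-axis, 38 of 100 cells solid] → remaining = 126

126 voxels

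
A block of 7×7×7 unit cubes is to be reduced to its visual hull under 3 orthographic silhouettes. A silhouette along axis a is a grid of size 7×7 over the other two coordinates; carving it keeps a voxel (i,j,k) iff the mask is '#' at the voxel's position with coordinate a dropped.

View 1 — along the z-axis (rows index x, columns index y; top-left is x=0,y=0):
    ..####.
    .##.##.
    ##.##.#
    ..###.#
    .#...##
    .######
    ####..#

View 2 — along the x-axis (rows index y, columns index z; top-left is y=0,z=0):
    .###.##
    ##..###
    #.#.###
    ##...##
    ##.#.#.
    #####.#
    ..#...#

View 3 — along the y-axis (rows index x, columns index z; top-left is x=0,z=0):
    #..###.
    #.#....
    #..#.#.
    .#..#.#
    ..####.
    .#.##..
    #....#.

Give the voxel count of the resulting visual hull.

initial block: 7^3 = 343
  1. axis=2 (XY plane), |mask|=31  ⇒  voxels=217
  2. axis=0 (YZ plane), |mask|=31  ⇒  voxels=134
  3. axis=1 (XZ plane), |mask|=21  ⇒  voxels=54

voxel count = 54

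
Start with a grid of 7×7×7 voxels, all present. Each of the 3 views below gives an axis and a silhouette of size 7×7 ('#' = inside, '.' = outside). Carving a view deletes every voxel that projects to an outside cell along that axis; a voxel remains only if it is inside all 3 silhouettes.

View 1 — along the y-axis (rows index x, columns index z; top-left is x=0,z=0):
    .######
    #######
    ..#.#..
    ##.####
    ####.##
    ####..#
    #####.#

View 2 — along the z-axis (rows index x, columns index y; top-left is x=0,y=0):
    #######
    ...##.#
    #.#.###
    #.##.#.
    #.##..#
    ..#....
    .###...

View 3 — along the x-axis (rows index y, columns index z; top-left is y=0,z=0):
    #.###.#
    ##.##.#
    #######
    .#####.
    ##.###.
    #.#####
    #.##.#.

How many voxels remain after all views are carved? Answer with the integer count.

before carving: 343 voxels (7×7×7)
after view 1 [y-axis, 38 of 49 cells solid] → remaining = 266
after view 2 [z-axis, 27 of 49 cells solid] → remaining = 144
after view 3 [x-axis, 37 of 49 cells solid] → remaining = 110

voxel count = 110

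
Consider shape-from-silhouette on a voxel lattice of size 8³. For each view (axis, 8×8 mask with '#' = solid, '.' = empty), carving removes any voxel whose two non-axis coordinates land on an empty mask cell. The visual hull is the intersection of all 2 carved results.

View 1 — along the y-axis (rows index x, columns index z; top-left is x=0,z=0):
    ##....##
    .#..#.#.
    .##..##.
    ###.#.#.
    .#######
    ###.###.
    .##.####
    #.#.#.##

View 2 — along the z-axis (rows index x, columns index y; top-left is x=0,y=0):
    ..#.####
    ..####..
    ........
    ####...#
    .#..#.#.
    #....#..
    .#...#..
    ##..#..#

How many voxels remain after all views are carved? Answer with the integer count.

start: 8×8×8 = 512 voxels
step 1: project along y, AND mask (40/64) → |grid| = 320
step 2: project along z, AND mask (25/64) → |grid| = 122

remaining voxels: 122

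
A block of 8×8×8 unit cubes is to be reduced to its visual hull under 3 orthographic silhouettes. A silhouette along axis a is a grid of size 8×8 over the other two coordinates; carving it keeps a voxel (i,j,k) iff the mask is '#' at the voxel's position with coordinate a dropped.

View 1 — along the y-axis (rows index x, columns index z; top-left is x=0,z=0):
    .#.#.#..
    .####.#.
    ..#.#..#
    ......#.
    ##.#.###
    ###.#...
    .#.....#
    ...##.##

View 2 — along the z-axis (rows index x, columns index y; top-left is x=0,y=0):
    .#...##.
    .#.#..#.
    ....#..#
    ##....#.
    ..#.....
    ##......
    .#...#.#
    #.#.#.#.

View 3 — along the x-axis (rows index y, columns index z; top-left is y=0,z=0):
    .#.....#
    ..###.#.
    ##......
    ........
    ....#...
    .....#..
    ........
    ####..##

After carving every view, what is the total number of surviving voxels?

|visual hull| = 19

before carving: 512 voxels (8×8×8)
carve view 1 (along y, XZ-mask fill 28/64): 224 voxels remain
carve view 2 (along z, XY-mask fill 21/64): 69 voxels remain
carve view 3 (along x, YZ-mask fill 16/64): 19 voxels remain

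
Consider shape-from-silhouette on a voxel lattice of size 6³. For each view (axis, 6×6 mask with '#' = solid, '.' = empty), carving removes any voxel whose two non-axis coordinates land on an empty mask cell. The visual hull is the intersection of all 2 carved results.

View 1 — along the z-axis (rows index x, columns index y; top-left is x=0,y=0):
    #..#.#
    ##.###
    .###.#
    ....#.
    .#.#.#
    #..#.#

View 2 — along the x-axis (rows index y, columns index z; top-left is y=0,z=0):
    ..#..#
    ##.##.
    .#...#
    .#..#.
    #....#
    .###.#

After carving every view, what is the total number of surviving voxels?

initial block: 6^3 = 216
after view 1 [z-axis, 19 of 36 cells solid] → remaining = 114
after view 2 [x-axis, 16 of 36 cells solid] → remaining = 54

|visual hull| = 54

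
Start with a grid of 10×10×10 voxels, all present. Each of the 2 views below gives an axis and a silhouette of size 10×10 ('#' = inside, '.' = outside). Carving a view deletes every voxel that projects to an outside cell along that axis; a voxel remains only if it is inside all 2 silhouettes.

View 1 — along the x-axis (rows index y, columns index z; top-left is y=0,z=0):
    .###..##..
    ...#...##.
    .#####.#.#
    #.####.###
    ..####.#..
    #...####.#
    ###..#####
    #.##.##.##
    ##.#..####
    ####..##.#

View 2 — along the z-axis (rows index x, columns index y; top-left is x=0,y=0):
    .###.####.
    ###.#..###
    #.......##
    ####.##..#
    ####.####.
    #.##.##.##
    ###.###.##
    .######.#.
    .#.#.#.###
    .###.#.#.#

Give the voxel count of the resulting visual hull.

voxel count = 417

before carving: 1000 voxels (10×10×10)
  1. axis=0 (YZ plane), |mask|=63  ⇒  voxels=630
  2. axis=2 (XY plane), |mask|=66  ⇒  voxels=417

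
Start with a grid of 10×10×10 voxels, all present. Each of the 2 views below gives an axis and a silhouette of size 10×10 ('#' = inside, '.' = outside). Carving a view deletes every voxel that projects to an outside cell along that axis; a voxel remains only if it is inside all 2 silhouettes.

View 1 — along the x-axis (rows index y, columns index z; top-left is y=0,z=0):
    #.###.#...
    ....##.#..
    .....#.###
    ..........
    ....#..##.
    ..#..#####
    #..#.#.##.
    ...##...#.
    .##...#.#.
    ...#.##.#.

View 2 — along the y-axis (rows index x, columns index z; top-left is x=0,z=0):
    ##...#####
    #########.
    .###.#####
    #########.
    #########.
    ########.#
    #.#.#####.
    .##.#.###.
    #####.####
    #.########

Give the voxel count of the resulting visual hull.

|visual hull| = 314

initial block: 10^3 = 1000
V1 x: intersect with YZ mask (37 set) -- 370 left
V2 y: intersect with XZ mask (82 set) -- 314 left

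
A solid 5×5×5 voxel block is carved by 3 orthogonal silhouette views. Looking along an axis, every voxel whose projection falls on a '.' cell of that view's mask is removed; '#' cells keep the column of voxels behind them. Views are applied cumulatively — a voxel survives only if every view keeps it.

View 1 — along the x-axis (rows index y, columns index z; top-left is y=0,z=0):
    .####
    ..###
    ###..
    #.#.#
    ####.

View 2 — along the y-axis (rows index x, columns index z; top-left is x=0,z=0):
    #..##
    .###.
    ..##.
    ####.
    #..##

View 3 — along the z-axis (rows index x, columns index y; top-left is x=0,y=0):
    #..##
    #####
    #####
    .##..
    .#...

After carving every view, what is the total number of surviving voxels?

remaining voxels: 32

before carving: 125 voxels (5×5×5)
step 1: project along x, AND mask (17/25) → |grid| = 85
step 2: project along y, AND mask (15/25) → |grid| = 51
step 3: project along z, AND mask (16/25) → |grid| = 32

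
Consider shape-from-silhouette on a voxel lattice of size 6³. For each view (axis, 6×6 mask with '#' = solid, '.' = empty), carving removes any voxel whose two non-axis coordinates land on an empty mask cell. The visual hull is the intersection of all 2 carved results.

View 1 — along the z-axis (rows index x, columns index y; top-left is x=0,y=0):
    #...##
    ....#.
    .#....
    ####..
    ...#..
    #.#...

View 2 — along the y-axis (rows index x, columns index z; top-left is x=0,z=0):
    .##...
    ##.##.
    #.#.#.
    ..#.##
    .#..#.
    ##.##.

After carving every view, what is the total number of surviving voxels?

initial block: 6^3 = 216
carve view 1 (along z, XY-mask fill 12/36): 72 voxels remain
carve view 2 (along y, XZ-mask fill 18/36): 35 voxels remain

remaining voxels: 35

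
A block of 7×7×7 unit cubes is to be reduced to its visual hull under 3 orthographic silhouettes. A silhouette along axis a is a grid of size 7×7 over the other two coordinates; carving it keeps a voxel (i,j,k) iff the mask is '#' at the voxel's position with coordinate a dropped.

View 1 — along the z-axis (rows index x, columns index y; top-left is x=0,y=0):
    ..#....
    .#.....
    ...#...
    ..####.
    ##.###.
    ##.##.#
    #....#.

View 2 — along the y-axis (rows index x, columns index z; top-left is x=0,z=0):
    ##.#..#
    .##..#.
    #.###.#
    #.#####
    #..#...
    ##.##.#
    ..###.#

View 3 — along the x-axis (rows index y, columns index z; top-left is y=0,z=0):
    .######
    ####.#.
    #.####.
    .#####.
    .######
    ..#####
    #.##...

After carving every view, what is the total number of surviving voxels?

57 voxels

before carving: 343 voxels (7×7×7)
  1. axis=2 (XY plane), |mask|=19  ⇒  voxels=133
  2. axis=1 (XZ plane), |mask|=29  ⇒  voxels=79
  3. axis=0 (YZ plane), |mask|=35  ⇒  voxels=57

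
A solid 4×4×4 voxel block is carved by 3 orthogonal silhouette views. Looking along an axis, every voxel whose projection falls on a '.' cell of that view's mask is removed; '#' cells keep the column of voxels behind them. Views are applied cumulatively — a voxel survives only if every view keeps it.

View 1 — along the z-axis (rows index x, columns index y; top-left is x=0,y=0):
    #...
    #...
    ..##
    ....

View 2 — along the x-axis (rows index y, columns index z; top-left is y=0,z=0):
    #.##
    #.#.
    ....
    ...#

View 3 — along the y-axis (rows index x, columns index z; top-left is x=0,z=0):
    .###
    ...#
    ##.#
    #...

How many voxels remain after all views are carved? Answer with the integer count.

remaining voxels: 4

before carving: 64 voxels (4×4×4)
step 1: project along z, AND mask (4/16) → |grid| = 16
step 2: project along x, AND mask (6/16) → |grid| = 7
step 3: project along y, AND mask (8/16) → |grid| = 4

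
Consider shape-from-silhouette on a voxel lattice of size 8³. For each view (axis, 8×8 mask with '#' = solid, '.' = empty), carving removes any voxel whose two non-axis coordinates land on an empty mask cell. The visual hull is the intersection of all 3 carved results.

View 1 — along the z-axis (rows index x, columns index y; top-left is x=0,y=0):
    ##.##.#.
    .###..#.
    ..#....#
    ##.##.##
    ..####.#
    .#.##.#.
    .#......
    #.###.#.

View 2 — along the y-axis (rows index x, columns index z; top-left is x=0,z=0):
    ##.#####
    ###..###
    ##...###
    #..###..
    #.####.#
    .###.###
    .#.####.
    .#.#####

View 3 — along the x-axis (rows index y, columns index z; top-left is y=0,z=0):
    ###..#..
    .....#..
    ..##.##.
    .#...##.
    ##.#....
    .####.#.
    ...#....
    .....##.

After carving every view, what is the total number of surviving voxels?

before carving: 512 voxels (8×8×8)
[1] z-view keeps 32 columns → grid now 256
[2] y-view keeps 45 columns → grid now 182
[3] x-view keeps 23 columns → grid now 59

|visual hull| = 59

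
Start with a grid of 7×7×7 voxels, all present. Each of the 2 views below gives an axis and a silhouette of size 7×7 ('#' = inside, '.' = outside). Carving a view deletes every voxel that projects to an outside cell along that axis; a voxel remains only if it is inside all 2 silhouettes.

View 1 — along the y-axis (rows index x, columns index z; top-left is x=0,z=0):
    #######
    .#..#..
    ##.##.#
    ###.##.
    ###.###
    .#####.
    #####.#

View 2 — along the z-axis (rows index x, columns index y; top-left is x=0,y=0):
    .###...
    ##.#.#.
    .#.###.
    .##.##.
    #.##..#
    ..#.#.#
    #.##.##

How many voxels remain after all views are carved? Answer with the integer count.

initial block: 7^3 = 343
V1 y: intersect with XZ mask (36 set) -- 252 left
V2 z: intersect with XY mask (27 set) -- 138 left

|visual hull| = 138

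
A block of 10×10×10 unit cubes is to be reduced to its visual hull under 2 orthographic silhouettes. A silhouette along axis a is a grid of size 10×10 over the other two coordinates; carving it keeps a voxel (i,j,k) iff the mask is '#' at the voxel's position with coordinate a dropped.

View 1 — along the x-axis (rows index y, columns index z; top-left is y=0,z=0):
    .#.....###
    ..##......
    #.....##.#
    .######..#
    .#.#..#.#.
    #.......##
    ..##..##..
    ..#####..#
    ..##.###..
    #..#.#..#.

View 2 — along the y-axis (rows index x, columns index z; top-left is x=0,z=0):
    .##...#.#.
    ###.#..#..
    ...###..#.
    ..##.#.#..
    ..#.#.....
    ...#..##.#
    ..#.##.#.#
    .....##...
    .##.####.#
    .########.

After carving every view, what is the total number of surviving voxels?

remaining voxels: 195

before carving: 1000 voxels (10×10×10)
after view 1 [x-axis, 43 of 100 cells solid] → remaining = 430
after view 2 [y-axis, 45 of 100 cells solid] → remaining = 195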